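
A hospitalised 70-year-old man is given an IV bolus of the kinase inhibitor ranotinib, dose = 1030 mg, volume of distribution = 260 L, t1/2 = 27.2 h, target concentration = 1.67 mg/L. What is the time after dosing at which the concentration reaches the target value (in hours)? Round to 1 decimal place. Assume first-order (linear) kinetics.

33.9 h

C₀ = Dose / Vd = 1030 / 260 = 3.962 mg/L
k = ln2 / t½ = 0.693147 / 27.2 = 0.02548 h⁻¹
t = ln(C₀ / C) / k = ln(3.962 / 1.67) / 0.02548
  = ln(2.372) / 0.02548 = 0.8637 / 0.02548 = 33.90 h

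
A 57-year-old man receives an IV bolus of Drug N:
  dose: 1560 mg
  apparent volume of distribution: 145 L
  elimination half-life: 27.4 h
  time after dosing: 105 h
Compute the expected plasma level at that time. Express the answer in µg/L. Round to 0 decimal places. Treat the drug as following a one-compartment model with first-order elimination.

755 µg/L

C₀ = Dose / Vd = 1560 / 145 = 10.76 mg/L
k = ln2 / t½ = 0.693147 / 27.4 = 0.02530 h⁻¹
C = C₀ · e^(−k·t) = 10.76 × e^(−0.02530 × 105)
  = 10.76 × 0.07019 = 0.7552 mg/L
Convert: 0.7552 mg/L × 1000 = 755.2 µg/L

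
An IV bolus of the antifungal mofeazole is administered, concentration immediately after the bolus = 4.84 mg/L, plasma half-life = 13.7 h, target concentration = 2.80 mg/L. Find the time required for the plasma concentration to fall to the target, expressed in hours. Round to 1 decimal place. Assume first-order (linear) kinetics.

k = ln2 / t½ = 0.693147 / 13.7 = 0.05059 h⁻¹
t = ln(C₀ / C) / k = ln(4.840 / 2.80) / 0.05059
  = ln(1.729) / 0.05059 = 0.5475 / 0.05059 = 10.82 h

10.8 h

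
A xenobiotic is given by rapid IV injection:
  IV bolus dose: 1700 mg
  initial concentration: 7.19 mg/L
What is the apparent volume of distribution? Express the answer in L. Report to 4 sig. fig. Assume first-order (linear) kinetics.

236.4 L

Vd = Dose / C₀ = 1700 / 7.19 = 236.4 L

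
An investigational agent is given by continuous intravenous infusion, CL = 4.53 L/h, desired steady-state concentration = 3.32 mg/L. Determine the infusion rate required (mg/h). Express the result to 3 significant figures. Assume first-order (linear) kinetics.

15.0 mg/h

At steady state, infusion rate R₀ = Css × CL = 3.32 × 4.530 = 15.04 mg/h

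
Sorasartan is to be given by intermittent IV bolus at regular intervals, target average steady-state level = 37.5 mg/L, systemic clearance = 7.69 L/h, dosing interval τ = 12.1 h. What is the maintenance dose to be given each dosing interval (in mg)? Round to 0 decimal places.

3489 mg

At steady state, Dose/τ = Css × CL.
Dose = Css × CL × τ = 37.5 × 7.690 × 12.1 = 3489 mg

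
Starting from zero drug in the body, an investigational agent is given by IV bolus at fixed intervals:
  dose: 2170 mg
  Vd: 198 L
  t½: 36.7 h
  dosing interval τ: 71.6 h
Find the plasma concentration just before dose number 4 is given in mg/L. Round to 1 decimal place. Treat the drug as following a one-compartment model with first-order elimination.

3.8 mg/L

C₀ per dose = Dose / Vd = 2170 / 198 = 10.96 mg/L
k = ln2 / t½ = 0.693147 / 36.7 = 0.01889 h⁻¹
Fraction remaining after one interval: r = e^(−kτ) = e^(−0.01889 × 71.6) = 0.2586
Before dose 4, 3 doses have been given (aged 1τ, 2τ, 3τ).
C_trough = C₀ × (r + r² + … + r^3) = C₀ × r(1−r^3)/(1−r)
        = 10.96 × 0.2586 × (1 − 0.01729) / (1 − 0.2586) = 3.757 mg/L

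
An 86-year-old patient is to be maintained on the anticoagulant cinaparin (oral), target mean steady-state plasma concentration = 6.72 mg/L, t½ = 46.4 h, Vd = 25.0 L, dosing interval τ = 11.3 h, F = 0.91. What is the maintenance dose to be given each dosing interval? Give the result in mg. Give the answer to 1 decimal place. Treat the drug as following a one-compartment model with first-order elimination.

31.2 mg

k = ln2 / t½ = 0.693147 / 46.4 = 0.01494 h⁻¹
CL = k × Vd = 0.01494 × 25.0 = 0.3735 L/h
At steady state, F × (Dose/τ) = Css × CL.
Dose = Css × CL × τ / F = 6.72 × 0.3735 × 11.3 / 0.91 = 31.17 mg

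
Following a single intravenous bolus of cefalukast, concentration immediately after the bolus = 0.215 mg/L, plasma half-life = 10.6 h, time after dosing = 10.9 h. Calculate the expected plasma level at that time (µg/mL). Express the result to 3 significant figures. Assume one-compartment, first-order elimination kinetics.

0.105 µg/mL

k = ln2 / t½ = 0.693147 / 10.6 = 0.06539 h⁻¹
C = C₀ · e^(−k·t) = 0.2150 × e^(−0.06539 × 10.9)
  = 0.2150 × 0.4903 = 0.1054 mg/L
(0.1054 mg/L = 0.1054 µg/mL)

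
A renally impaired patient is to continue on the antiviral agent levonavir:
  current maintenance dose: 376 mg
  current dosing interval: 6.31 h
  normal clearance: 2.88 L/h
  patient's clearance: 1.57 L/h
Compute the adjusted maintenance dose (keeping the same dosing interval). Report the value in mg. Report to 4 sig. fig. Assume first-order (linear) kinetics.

To keep the same average steady-state level, dosing rate must scale with clearance.
CL ratio = 1.57 / 2.88 = 0.5451
New dose (same interval) = 376 × 0.5451 = 205.0 mg

205.0 mg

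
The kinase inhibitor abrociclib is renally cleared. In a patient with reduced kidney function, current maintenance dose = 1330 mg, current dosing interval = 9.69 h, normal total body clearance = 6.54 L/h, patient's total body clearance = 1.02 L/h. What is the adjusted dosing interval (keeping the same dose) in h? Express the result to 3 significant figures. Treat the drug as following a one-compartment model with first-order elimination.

62.1 h

To keep the same average steady-state level, dosing rate must scale with clearance.
CL ratio = 1.02 / 6.54 = 0.1560
New interval (same dose) = 9.69 / 0.1560 = 62.12 h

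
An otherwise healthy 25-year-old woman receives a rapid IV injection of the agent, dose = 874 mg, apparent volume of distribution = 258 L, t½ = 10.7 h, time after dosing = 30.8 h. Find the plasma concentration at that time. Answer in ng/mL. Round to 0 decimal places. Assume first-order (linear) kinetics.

C₀ = Dose / Vd = 874.0 / 258 = 3.388 mg/L
k = ln2 / t½ = 0.693147 / 10.7 = 0.06478 h⁻¹
C = C₀ · e^(−k·t) = 3.388 × e^(−0.06478 × 30.8)
  = 3.388 × 0.1360 = 0.4608 mg/L
Convert: 0.4608 mg/L × 1000 = 460.8 ng/mL

461 ng/mL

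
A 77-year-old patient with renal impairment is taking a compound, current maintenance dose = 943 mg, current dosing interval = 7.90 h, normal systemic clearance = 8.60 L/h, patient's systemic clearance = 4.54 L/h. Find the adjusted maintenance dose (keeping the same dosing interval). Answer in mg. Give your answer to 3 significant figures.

To keep the same average steady-state level, dosing rate must scale with clearance.
CL ratio = 4.54 / 8.60 = 0.5279
New dose (same interval) = 943 × 0.5279 = 497.8 mg

498 mg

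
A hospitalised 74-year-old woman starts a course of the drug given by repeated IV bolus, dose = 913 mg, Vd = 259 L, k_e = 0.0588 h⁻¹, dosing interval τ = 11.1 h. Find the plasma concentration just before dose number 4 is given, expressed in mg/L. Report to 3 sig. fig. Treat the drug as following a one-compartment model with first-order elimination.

3.29 mg/L

C₀ per dose = Dose / Vd = 913 / 259 = 3.525 mg/L
Fraction remaining after one interval: r = e^(−kτ) = e^(−0.05880 × 11.1) = 0.5206
Before dose 4, 3 doses have been given (aged 1τ, 2τ, 3τ).
C_trough = C₀ × (r + r² + … + r^3) = C₀ × r(1−r^3)/(1−r)
        = 3.525 × 0.5206 × (1 − 0.1411) / (1 − 0.5206) = 3.288 mg/L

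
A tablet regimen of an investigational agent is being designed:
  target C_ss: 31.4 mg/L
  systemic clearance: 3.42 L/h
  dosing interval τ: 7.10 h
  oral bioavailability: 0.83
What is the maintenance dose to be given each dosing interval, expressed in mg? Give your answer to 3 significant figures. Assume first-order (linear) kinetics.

919 mg

At steady state, F × (Dose/τ) = Css × CL.
Dose = Css × CL × τ / F = 31.4 × 3.420 × 7.10 / 0.83 = 918.6 mg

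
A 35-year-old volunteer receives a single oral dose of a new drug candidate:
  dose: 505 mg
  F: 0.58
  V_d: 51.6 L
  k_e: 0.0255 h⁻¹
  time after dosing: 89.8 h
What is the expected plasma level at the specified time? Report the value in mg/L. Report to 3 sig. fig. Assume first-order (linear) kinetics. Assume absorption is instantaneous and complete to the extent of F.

Amount reaching circulation = F × Dose = 0.58 × 505.0 = 292.9 mg
C₀ = F·Dose / Vd = 292.9 / 51.6 = 5.676 mg/L
C = C₀ · e^(−k·t) = 5.676 × e^(−0.02550 × 89.8)
  = 5.676 × 0.1013 = 0.5750 mg/L

0.575 mg/L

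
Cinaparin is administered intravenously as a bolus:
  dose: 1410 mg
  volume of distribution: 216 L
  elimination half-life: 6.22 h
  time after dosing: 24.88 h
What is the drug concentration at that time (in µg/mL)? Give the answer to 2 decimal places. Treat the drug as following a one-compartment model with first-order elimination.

C₀ = Dose / Vd = 1410 / 216 = 6.528 mg/L
k = ln2 / t½ = 0.693147 / 6.22 = 0.1114 h⁻¹
t / t½ = 24.88 / 6.22 = 4 half-lives
C = C₀ × (1/2)^4 = 6.528 × 0.06250 = 0.4080 mg/L
(0.4080 mg/L = 0.4080 µg/mL)

0.41 µg/mL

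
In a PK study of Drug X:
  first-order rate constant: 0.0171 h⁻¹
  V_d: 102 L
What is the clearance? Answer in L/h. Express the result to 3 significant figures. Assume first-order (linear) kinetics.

1.74 L/h

CL = k × Vd = 0.0171 × 102 = 1.744 L/h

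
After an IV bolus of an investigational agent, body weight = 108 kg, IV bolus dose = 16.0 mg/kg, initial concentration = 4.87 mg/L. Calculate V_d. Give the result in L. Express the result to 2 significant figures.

Dose = 16.0 × 108 = 1728 mg
Vd = Dose / C₀ = 1728 / 4.87 = 354.8 L

350 L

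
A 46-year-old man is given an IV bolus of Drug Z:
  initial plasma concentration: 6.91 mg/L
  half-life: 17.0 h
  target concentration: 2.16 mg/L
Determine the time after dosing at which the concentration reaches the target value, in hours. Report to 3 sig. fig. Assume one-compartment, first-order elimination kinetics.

k = ln2 / t½ = 0.693147 / 17.0 = 0.04077 h⁻¹
t = ln(C₀ / C) / k = ln(6.910 / 2.16) / 0.04077
  = ln(3.199) / 0.04077 = 1.163 / 0.04077 = 28.53 h

28.5 h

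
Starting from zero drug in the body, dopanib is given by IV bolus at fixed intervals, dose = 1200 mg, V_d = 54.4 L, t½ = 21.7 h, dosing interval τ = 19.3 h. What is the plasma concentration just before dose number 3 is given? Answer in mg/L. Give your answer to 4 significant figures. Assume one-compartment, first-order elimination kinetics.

18.34 mg/L

C₀ per dose = Dose / Vd = 1200 / 54.4 = 22.06 mg/L
k = ln2 / t½ = 0.693147 / 21.7 = 0.03194 h⁻¹
Fraction remaining after one interval: r = e^(−kτ) = e^(−0.03194 × 19.3) = 0.5399
Before dose 3, 2 doses have been given (aged 1τ, 2τ).
C_trough = C₀ × (r + r²) = 22.06 × (0.5399 + 0.2915) = 18.34 mg/L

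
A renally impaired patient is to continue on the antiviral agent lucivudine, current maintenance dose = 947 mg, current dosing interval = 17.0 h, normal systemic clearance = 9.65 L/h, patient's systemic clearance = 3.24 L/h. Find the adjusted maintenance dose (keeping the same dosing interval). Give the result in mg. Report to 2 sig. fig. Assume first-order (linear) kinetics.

To keep the same average steady-state level, dosing rate must scale with clearance.
CL ratio = 3.24 / 9.65 = 0.3358
New dose (same interval) = 947 × 0.3358 = 318.0 mg

320 mg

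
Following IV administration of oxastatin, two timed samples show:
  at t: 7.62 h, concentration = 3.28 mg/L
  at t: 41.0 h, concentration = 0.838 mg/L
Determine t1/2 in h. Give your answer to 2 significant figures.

k = ln(C₁/C₂) / (t₂ − t₁) = ln(3.28/0.838) / (41.0 − 7.62)
  = 1.365 / 33.38 = 0.04089 h⁻¹
t½ = ln2 / k = 0.693147 / 0.04089 = 16.95 h

17 h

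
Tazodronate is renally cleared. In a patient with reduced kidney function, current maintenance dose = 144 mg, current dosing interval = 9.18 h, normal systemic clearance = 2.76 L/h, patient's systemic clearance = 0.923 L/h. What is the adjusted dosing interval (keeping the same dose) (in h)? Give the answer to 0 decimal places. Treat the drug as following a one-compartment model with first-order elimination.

27 h

To keep the same average steady-state level, dosing rate must scale with clearance.
CL ratio = 0.923 / 2.76 = 0.3344
New interval (same dose) = 9.18 / 0.3344 = 27.45 h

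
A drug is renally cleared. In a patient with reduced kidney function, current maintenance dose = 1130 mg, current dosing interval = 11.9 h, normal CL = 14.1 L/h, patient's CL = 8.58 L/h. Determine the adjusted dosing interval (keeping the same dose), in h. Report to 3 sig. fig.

To keep the same average steady-state level, dosing rate must scale with clearance.
CL ratio = 8.58 / 14.1 = 0.6085
New interval (same dose) = 11.9 / 0.6085 = 19.56 h

19.6 h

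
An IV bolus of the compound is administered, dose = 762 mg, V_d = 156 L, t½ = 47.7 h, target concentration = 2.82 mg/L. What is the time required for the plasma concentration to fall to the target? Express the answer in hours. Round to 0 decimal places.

38 h

C₀ = Dose / Vd = 762.0 / 156 = 4.885 mg/L
k = ln2 / t½ = 0.693147 / 47.7 = 0.01453 h⁻¹
t = ln(C₀ / C) / k = ln(4.885 / 2.82) / 0.01453
  = ln(1.732) / 0.01453 = 0.5493 / 0.01453 = 37.80 h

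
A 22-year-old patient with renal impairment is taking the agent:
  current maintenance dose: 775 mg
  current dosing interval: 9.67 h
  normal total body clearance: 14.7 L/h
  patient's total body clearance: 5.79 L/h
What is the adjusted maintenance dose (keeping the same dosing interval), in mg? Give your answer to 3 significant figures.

305 mg

To keep the same average steady-state level, dosing rate must scale with clearance.
CL ratio = 5.79 / 14.7 = 0.3939
New dose (same interval) = 775 × 0.3939 = 305.3 mg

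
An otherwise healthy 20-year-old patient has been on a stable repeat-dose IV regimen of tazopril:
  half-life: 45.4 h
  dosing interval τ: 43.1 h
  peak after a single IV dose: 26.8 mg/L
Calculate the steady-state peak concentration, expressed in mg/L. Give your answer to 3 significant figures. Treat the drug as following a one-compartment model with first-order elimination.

55.6 mg/L

k = ln2 / t½ = 0.693147 / 45.4 = 0.01527 h⁻¹
e^(−kτ) = e^(−0.01527 × 43.1) = 0.5178
Accumulation ratio R = 1 / (1 − e^(−kτ)) = 1 / (1 − 0.5178) = 2.074
Steady-state peak = C₀ × R = 26.8 × 2.074 = 55.58 mg/L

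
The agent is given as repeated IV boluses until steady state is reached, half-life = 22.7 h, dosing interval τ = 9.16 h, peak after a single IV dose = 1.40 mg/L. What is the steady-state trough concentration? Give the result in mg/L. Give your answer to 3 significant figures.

4.34 mg/L

k = ln2 / t½ = 0.693147 / 22.7 = 0.03054 h⁻¹
e^(−kτ) = e^(−0.03054 × 9.16) = 0.7560
Accumulation ratio R = 1 / (1 − e^(−kτ)) = 1 / (1 − 0.7560) = 4.098
Steady-state trough = C₀ × R × e^(−kτ) = 1.40 × 4.098 × 0.7560 = 4.337 mg/L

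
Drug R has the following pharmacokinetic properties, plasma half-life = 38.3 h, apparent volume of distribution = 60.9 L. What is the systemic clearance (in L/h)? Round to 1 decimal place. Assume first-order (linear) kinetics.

k = ln2 / t½ = 0.693147 / 38.3 = 0.01810 h⁻¹
CL = k × Vd = 0.01810 × 60.9 = 1.102 L/h

1.1 L/h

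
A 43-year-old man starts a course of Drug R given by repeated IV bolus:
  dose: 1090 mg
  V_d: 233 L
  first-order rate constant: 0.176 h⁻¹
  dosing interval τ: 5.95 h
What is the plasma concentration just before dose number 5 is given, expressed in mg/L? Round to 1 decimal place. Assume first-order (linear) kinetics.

C₀ per dose = Dose / Vd = 1090 / 233 = 4.678 mg/L
Fraction remaining after one interval: r = e^(−kτ) = e^(−0.1760 × 5.95) = 0.3509
Before dose 5, 4 doses have been given (aged 1τ, 2τ, 3τ, 4τ).
C_trough = C₀ × (r + r² + … + r^4) = C₀ × r(1−r^4)/(1−r)
        = 4.678 × 0.3509 × (1 − 0.01516) / (1 − 0.3509) = 2.491 mg/L

2.5 mg/L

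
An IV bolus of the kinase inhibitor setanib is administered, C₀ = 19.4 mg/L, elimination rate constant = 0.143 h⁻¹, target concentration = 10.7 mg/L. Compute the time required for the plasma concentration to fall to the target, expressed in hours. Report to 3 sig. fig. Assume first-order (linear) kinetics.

t = ln(C₀ / C) / k = ln(19.40 / 10.7) / 0.1430
  = ln(1.813) / 0.1430 = 0.5950 / 0.1430 = 4.161 h

4.16 h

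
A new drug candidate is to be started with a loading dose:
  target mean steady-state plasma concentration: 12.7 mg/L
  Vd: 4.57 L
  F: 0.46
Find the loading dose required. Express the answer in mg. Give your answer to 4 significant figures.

LD = Css × Vd / F = 12.7 × 4.57 / 0.46 = 126.2 mg

126.2 mg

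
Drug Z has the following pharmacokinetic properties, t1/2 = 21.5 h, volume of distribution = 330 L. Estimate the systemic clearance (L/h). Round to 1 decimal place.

10.6 L/h

k = ln2 / t½ = 0.693147 / 21.5 = 0.03224 h⁻¹
CL = k × Vd = 0.03224 × 330 = 10.64 L/h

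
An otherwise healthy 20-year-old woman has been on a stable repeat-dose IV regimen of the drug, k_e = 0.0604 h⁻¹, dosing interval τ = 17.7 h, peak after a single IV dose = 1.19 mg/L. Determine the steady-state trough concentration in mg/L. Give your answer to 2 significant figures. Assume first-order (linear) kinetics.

0.62 mg/L

e^(−kτ) = e^(−0.06040 × 17.7) = 0.3433
Accumulation ratio R = 1 / (1 − e^(−kτ)) = 1 / (1 − 0.3433) = 1.523
Steady-state trough = C₀ × R × e^(−kτ) = 1.19 × 1.523 × 0.3433 = 0.6222 mg/L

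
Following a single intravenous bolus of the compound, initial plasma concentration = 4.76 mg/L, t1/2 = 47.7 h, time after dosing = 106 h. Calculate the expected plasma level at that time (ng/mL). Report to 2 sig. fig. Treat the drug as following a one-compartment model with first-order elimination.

k = ln2 / t½ = 0.693147 / 47.7 = 0.01453 h⁻¹
C = C₀ · e^(−k·t) = 4.760 × e^(−0.01453 × 106)
  = 4.760 × 0.2143 = 1.020 mg/L
Convert: 1.020 mg/L × 1000 = 1020 ng/mL

1000 ng/mL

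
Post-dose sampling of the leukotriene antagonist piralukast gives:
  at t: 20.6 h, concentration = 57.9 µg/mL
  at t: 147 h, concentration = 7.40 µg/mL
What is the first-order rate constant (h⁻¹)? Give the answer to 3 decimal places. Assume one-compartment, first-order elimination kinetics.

0.016 h⁻¹

k = ln(C₁/C₂) / (t₂ − t₁) = ln(57.9/7.40) / (147 − 20.6)
  = 2.057 / 126.4 = 0.01627 h⁻¹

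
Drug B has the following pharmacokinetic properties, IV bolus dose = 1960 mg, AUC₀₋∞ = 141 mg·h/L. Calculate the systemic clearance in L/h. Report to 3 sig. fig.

CL = Dose / AUC = 1960 / 141 = 13.90 L/h

13.9 L/h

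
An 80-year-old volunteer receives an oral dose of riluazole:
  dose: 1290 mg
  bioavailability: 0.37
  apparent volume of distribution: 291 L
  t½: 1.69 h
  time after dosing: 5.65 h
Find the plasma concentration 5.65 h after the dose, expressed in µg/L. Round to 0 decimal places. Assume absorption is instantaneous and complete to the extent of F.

Amount reaching circulation = F × Dose = 0.37 × 1290 = 477.3 mg
C₀ = F·Dose / Vd = 477.3 / 291 = 1.640 mg/L
k = ln2 / t½ = 0.693147 / 1.69 = 0.4101 h⁻¹
C = C₀ · e^(−k·t) = 1.640 × e^(−0.4101 × 5.65)
  = 1.640 × 0.09856 = 0.1616 mg/L
Convert: 0.1616 mg/L × 1000 = 161.6 µg/L

162 µg/L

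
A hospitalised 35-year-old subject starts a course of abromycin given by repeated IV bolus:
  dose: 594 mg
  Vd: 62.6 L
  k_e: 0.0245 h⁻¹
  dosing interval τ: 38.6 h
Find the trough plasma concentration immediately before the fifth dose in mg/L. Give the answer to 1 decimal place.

C₀ per dose = Dose / Vd = 594 / 62.6 = 9.489 mg/L
Fraction remaining after one interval: r = e^(−kτ) = e^(−0.02450 × 38.6) = 0.3884
Before dose 5, 4 doses have been given (aged 1τ, 2τ, 3τ, 4τ).
C_trough = C₀ × (r + r² + … + r^4) = C₀ × r(1−r^4)/(1−r)
        = 9.489 × 0.3884 × (1 − 0.02276) / (1 − 0.3884) = 5.889 mg/L

5.9 mg/L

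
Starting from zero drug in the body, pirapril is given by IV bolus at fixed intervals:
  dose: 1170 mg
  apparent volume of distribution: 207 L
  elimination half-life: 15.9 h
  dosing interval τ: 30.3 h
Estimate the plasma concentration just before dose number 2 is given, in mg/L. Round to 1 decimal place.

C₀ per dose = Dose / Vd = 1170 / 207 = 5.652 mg/L
k = ln2 / t½ = 0.693147 / 15.9 = 0.04359 h⁻¹
Fraction remaining after one interval: r = e^(−kτ) = e^(−0.04359 × 30.3) = 0.2669
Before dose 2, 1 dose has been given (aged 1τ).
C_trough = C₀ × r = 5.652 × 0.2669 = 1.509 mg/L

1.5 mg/L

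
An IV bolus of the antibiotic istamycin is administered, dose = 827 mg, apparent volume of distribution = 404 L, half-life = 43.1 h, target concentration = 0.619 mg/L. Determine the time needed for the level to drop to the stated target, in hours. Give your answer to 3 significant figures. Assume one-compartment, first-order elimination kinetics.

C₀ = Dose / Vd = 827.0 / 404 = 2.047 mg/L
k = ln2 / t½ = 0.693147 / 43.1 = 0.01608 h⁻¹
t = ln(C₀ / C) / k = ln(2.047 / 0.619) / 0.01608
  = ln(3.307) / 0.01608 = 1.196 / 0.01608 = 74.38 h

74.4 h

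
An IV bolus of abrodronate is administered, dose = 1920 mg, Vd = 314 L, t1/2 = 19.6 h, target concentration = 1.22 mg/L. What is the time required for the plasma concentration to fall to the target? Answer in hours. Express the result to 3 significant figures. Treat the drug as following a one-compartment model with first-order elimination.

C₀ = Dose / Vd = 1920 / 314 = 6.115 mg/L
k = ln2 / t½ = 0.693147 / 19.6 = 0.03536 h⁻¹
t = ln(C₀ / C) / k = ln(6.115 / 1.22) / 0.03536
  = ln(5.012) / 0.03536 = 1.612 / 0.03536 = 45.59 h

45.6 h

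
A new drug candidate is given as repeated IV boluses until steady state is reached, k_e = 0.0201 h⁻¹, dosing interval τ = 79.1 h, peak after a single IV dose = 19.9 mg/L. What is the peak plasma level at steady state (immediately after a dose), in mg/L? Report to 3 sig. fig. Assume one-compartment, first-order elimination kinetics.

25.0 mg/L

e^(−kτ) = e^(−0.02010 × 79.1) = 0.2039
Accumulation ratio R = 1 / (1 − e^(−kτ)) = 1 / (1 − 0.2039) = 1.256
Steady-state peak = C₀ × R = 19.9 × 1.256 = 24.99 mg/L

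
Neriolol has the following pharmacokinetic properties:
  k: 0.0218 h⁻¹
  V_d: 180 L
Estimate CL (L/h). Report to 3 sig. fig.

3.92 L/h

CL = k × Vd = 0.0218 × 180 = 3.924 L/h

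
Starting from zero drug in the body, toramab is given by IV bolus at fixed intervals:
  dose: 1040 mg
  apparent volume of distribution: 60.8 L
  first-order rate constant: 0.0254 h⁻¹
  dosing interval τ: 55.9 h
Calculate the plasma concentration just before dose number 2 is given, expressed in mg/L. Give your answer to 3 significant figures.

4.14 mg/L

C₀ per dose = Dose / Vd = 1040 / 60.8 = 17.11 mg/L
Fraction remaining after one interval: r = e^(−kτ) = e^(−0.02540 × 55.9) = 0.2417
Before dose 2, 1 dose has been given (aged 1τ).
C_trough = C₀ × r = 17.11 × 0.2417 = 4.135 mg/L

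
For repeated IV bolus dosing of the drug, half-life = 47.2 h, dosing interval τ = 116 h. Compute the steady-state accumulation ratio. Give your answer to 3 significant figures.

1.22

k = ln2 / t½ = 0.693147 / 47.2 = 0.01469 h⁻¹
e^(−kτ) = e^(−0.01469 × 116) = 0.1819
Accumulation ratio R = 1 / (1 − e^(−kτ)) = 1 / (1 − 0.1819) = 1.222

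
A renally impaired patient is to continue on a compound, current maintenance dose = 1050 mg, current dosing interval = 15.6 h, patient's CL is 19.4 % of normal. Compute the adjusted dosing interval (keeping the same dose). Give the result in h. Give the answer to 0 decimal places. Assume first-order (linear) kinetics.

80 h

To keep the same average steady-state level, dosing rate must scale with clearance.
CL ratio = 19.4 / 100 = 0.1940
New interval (same dose) = 15.6 / 0.1940 = 80.41 h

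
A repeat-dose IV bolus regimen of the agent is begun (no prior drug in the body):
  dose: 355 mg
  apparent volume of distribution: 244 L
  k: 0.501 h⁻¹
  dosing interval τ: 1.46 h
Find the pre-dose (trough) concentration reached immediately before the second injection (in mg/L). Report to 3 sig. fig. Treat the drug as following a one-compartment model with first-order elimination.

0.700 mg/L

C₀ per dose = Dose / Vd = 355 / 244 = 1.455 mg/L
Fraction remaining after one interval: r = e^(−kτ) = e^(−0.5010 × 1.46) = 0.4812
Before dose 2, 1 dose has been given (aged 1τ).
C_trough = C₀ × r = 1.455 × 0.4812 = 0.7001 mg/L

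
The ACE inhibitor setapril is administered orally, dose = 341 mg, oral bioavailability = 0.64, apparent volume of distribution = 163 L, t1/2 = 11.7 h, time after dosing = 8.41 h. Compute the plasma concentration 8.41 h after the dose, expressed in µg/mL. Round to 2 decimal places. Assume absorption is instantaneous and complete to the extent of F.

0.81 µg/mL

Amount reaching circulation = F × Dose = 0.64 × 341.0 = 218.2 mg
C₀ = F·Dose / Vd = 218.2 / 163 = 1.339 mg/L
k = ln2 / t½ = 0.693147 / 11.7 = 0.05924 h⁻¹
C = C₀ · e^(−k·t) = 1.339 × e^(−0.05924 × 8.41)
  = 1.339 × 0.6076 = 0.8136 mg/L
(0.8136 mg/L = 0.8136 µg/mL)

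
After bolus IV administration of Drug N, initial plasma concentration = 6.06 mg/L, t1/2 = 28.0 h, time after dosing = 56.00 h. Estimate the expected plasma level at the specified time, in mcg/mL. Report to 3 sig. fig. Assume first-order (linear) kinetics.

1.52 mcg/mL

k = ln2 / t½ = 0.693147 / 28.0 = 0.02476 h⁻¹
t / t½ = 56.00 / 28.0 = 2 half-lives
C = C₀ × (1/2)^2 = 6.060 × 0.2500 = 1.515 mg/L
(1.515 mg/L = 1.515 mcg/mL)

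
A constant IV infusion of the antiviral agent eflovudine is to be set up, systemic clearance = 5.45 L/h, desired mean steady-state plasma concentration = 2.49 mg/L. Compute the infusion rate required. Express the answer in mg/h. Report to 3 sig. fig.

13.6 mg/h

At steady state, infusion rate R₀ = Css × CL = 2.49 × 5.450 = 13.57 mg/h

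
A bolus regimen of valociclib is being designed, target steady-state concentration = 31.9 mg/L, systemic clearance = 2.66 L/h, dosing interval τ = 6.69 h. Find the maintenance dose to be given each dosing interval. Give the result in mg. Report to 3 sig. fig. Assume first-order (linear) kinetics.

568 mg

At steady state, Dose/τ = Css × CL.
Dose = Css × CL × τ = 31.9 × 2.660 × 6.69 = 567.7 mg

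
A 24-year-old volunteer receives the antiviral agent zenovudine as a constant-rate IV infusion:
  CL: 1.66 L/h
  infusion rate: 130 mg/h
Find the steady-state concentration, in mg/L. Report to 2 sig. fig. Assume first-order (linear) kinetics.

78 mg/L

At steady state Css = R₀ / CL = 130 / 1.660 = 78.31 mg/L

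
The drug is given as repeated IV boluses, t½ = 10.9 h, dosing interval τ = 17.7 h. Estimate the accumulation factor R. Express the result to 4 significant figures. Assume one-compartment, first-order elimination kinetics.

k = ln2 / t½ = 0.693147 / 10.9 = 0.06359 h⁻¹
e^(−kτ) = e^(−0.06359 × 17.7) = 0.3245
Accumulation ratio R = 1 / (1 − e^(−kτ)) = 1 / (1 − 0.3245) = 1.480

1.480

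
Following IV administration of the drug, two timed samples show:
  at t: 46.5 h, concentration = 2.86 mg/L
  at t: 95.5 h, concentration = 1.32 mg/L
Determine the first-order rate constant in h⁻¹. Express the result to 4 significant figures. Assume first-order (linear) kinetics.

k = ln(C₁/C₂) / (t₂ − t₁) = ln(2.86/1.32) / (95.5 − 46.5)
  = 0.7732 / 49.00 = 0.01578 h⁻¹

0.01578 h⁻¹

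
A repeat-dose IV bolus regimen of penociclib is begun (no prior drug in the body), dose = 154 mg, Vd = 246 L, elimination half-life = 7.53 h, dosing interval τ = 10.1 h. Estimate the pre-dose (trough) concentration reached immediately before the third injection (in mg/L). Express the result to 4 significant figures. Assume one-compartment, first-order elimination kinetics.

0.3446 mg/L

C₀ per dose = Dose / Vd = 154 / 246 = 0.6260 mg/L
k = ln2 / t½ = 0.693147 / 7.53 = 0.09205 h⁻¹
Fraction remaining after one interval: r = e^(−kτ) = e^(−0.09205 × 10.1) = 0.3947
Before dose 3, 2 doses have been given (aged 1τ, 2τ).
C_trough = C₀ × (r + r²) = 0.6260 × (0.3947 + 0.1558) = 0.3446 mg/L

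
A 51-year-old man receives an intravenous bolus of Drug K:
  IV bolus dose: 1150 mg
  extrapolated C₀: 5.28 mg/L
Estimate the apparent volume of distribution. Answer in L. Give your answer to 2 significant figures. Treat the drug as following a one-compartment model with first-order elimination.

220 L

Vd = Dose / C₀ = 1150 / 5.28 = 217.8 L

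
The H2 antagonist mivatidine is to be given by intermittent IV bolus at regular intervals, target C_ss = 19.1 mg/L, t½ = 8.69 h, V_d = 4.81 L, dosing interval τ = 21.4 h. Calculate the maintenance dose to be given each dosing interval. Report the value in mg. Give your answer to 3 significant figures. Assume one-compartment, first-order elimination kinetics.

157 mg

k = ln2 / t½ = 0.693147 / 8.69 = 0.07976 h⁻¹
CL = k × Vd = 0.07976 × 4.81 = 0.3836 L/h
At steady state, Dose/τ = Css × CL.
Dose = Css × CL × τ = 19.1 × 0.3836 × 21.4 = 156.8 mg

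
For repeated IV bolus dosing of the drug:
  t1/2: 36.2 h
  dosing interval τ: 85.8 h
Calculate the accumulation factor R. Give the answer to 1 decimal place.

k = ln2 / t½ = 0.693147 / 36.2 = 0.01915 h⁻¹
e^(−kτ) = e^(−0.01915 × 85.8) = 0.1934
Accumulation ratio R = 1 / (1 − e^(−kτ)) = 1 / (1 − 0.1934) = 1.240

1.2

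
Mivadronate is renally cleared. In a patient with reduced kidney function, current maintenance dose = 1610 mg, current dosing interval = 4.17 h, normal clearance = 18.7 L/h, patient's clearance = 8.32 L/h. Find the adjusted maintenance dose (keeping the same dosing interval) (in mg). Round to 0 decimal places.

To keep the same average steady-state level, dosing rate must scale with clearance.
CL ratio = 8.32 / 18.7 = 0.4449
New dose (same interval) = 1610 × 0.4449 = 716.3 mg

716 mg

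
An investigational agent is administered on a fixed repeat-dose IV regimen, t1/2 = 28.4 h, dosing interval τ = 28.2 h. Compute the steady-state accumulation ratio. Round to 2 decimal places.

k = ln2 / t½ = 0.693147 / 28.4 = 0.02441 h⁻¹
e^(−kτ) = e^(−0.02441 × 28.2) = 0.5024
Accumulation ratio R = 1 / (1 − e^(−kτ)) = 1 / (1 − 0.5024) = 2.010

2.01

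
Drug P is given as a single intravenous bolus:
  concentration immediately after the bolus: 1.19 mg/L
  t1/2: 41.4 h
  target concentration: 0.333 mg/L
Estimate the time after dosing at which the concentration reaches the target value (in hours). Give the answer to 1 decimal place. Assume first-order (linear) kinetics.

76.1 h

k = ln2 / t½ = 0.693147 / 41.4 = 0.01674 h⁻¹
t = ln(C₀ / C) / k = ln(1.190 / 0.333) / 0.01674
  = ln(3.574) / 0.01674 = 1.274 / 0.01674 = 76.11 h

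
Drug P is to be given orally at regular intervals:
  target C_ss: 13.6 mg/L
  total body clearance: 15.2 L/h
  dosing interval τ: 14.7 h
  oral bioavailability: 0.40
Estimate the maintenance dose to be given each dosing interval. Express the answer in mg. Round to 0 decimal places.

7597 mg

At steady state, F × (Dose/τ) = Css × CL.
Dose = Css × CL × τ / F = 13.6 × 15.20 × 14.7 / 0.40 = 7597 mg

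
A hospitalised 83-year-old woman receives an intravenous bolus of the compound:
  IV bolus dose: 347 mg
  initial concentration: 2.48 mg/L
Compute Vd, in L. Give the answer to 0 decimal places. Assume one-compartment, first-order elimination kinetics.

Vd = Dose / C₀ = 347.0 / 2.48 = 139.9 L

140 L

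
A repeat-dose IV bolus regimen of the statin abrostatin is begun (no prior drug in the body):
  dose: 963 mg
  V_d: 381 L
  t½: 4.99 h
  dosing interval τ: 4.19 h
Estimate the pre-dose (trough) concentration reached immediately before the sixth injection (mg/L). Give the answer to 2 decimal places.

C₀ per dose = Dose / Vd = 963 / 381 = 2.528 mg/L
k = ln2 / t½ = 0.693147 / 4.99 = 0.1389 h⁻¹
Fraction remaining after one interval: r = e^(−kτ) = e^(−0.1389 × 4.19) = 0.5588
Before dose 6, 5 doses have been given (aged 1τ, 2τ, 3τ, 4τ, 5τ).
C_trough = C₀ × (r + r² + … + r^5) = C₀ × r(1−r^5)/(1−r)
        = 2.528 × 0.5588 × (1 − 0.05449) / (1 − 0.5588) = 3.027 mg/L

3.03 mg/L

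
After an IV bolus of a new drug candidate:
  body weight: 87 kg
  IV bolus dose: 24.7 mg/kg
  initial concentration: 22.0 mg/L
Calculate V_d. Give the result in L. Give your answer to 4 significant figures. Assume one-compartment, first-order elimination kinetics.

Dose = 24.7 × 87 = 2149 mg
Vd = Dose / C₀ = 2149 / 22.0 = 97.68 L

97.68 L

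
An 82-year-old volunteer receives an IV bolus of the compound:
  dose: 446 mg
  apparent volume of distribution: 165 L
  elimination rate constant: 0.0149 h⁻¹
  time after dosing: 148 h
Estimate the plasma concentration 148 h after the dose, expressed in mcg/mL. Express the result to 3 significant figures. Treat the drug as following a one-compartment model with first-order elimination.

C₀ = Dose / Vd = 446.0 / 165 = 2.703 mg/L
C = C₀ · e^(−k·t) = 2.703 × e^(−0.01490 × 148)
  = 2.703 × 0.1102 = 0.2979 mg/L
(0.2979 mg/L = 0.2979 mcg/mL)

0.298 mcg/mL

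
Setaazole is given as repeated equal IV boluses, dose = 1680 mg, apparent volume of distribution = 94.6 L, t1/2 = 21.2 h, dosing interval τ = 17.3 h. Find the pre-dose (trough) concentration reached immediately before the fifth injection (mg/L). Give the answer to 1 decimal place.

C₀ per dose = Dose / Vd = 1680 / 94.6 = 17.76 mg/L
k = ln2 / t½ = 0.693147 / 21.2 = 0.03270 h⁻¹
Fraction remaining after one interval: r = e^(−kτ) = e^(−0.03270 × 17.3) = 0.5680
Before dose 5, 4 doses have been given (aged 1τ, 2τ, 3τ, 4τ).
C_trough = C₀ × (r + r² + … + r^4) = C₀ × r(1−r^4)/(1−r)
        = 17.76 × 0.5680 × (1 − 0.1041) / (1 − 0.5680) = 20.92 mg/L

20.9 mg/L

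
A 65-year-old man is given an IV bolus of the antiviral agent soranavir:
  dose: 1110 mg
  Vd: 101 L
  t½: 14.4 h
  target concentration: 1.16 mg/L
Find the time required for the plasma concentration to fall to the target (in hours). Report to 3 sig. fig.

46.7 h

C₀ = Dose / Vd = 1110 / 101 = 10.99 mg/L
k = ln2 / t½ = 0.693147 / 14.4 = 0.04814 h⁻¹
t = ln(C₀ / C) / k = ln(10.99 / 1.16) / 0.04814
  = ln(9.474) / 0.04814 = 2.249 / 0.04814 = 46.72 h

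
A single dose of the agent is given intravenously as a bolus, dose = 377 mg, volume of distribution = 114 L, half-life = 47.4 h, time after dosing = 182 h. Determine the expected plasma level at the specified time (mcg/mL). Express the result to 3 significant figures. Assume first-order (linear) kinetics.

0.231 mcg/mL

C₀ = Dose / Vd = 377.0 / 114 = 3.307 mg/L
k = ln2 / t½ = 0.693147 / 47.4 = 0.01462 h⁻¹
C = C₀ · e^(−k·t) = 3.307 × e^(−0.01462 × 182)
  = 3.307 × 0.06989 = 0.2311 mg/L
(0.2311 mg/L = 0.2311 mcg/mL)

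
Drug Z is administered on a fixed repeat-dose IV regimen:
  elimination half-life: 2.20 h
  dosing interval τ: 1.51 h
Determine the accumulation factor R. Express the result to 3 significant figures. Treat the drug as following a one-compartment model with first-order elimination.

k = ln2 / t½ = 0.693147 / 2.20 = 0.3151 h⁻¹
e^(−kτ) = e^(−0.3151 × 1.51) = 0.6214
Accumulation ratio R = 1 / (1 − e^(−kτ)) = 1 / (1 − 0.6214) = 2.641

2.64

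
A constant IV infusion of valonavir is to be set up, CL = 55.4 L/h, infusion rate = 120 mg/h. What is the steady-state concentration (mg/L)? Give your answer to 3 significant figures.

2.17 mg/L

At steady state Css = R₀ / CL = 120 / 55.40 = 2.166 mg/L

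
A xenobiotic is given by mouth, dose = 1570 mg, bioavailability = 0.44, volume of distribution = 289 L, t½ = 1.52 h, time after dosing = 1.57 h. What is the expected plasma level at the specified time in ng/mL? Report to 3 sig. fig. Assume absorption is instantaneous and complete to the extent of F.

1170 ng/mL

Amount reaching circulation = F × Dose = 0.44 × 1570 = 690.8 mg
C₀ = F·Dose / Vd = 690.8 / 289 = 2.390 mg/L
k = ln2 / t½ = 0.693147 / 1.52 = 0.4560 h⁻¹
C = C₀ · e^(−k·t) = 2.390 × e^(−0.4560 × 1.57)
  = 2.390 × 0.4887 = 1.168 mg/L
Convert: 1.168 mg/L × 1000 = 1168 ng/mL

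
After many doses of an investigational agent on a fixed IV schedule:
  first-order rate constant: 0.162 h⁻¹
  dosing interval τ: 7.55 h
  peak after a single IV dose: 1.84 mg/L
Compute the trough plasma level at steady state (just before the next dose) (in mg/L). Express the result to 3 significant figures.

0.767 mg/L

e^(−kτ) = e^(−0.1620 × 7.55) = 0.2943
Accumulation ratio R = 1 / (1 − e^(−kτ)) = 1 / (1 − 0.2943) = 1.417
Steady-state trough = C₀ × R × e^(−kτ) = 1.84 × 1.417 × 0.2943 = 0.7673 mg/L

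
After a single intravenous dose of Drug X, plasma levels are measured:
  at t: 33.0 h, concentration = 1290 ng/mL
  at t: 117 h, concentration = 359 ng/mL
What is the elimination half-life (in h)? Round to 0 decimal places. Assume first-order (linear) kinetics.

k = ln(C₁/C₂) / (t₂ − t₁) = ln(1290/359) / (117 − 33.0)
  = 1.279 / 84.00 = 0.01523 h⁻¹
t½ = ln2 / k = 0.693147 / 0.01523 = 45.51 h

46 h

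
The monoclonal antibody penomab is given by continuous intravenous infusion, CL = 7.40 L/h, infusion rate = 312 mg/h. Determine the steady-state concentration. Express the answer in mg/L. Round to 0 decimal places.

At steady state Css = R₀ / CL = 312 / 7.400 = 42.16 mg/L

42 mg/L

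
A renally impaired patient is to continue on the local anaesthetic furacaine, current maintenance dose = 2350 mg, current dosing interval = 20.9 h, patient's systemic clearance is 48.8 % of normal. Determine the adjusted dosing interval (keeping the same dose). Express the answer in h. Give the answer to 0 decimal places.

To keep the same average steady-state level, dosing rate must scale with clearance.
CL ratio = 48.8 / 100 = 0.4880
New interval (same dose) = 20.9 / 0.4880 = 42.83 h

43 h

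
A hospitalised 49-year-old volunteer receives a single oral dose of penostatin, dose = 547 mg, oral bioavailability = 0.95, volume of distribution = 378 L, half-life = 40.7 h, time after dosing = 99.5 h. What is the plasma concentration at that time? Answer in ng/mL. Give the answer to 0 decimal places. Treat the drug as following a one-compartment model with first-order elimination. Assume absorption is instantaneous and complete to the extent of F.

Amount reaching circulation = F × Dose = 0.95 × 547.0 = 519.7 mg
C₀ = F·Dose / Vd = 519.7 / 378 = 1.375 mg/L
k = ln2 / t½ = 0.693147 / 40.7 = 0.01703 h⁻¹
C = C₀ · e^(−k·t) = 1.375 × e^(−0.01703 × 99.5)
  = 1.375 × 0.1837 = 0.2526 mg/L
Convert: 0.2526 mg/L × 1000 = 252.6 ng/mL

253 ng/mL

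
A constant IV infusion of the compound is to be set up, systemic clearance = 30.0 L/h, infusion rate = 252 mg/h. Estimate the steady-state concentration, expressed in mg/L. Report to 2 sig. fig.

8.4 mg/L

At steady state Css = R₀ / CL = 252 / 30.00 = 8.400 mg/L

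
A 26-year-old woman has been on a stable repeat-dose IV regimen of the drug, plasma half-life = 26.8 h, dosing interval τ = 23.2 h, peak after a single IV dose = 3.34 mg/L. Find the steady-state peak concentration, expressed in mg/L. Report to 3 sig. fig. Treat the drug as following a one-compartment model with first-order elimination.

k = ln2 / t½ = 0.693147 / 26.8 = 0.02586 h⁻¹
e^(−kτ) = e^(−0.02586 × 23.2) = 0.5488
Accumulation ratio R = 1 / (1 − e^(−kτ)) = 1 / (1 − 0.5488) = 2.216
Steady-state peak = C₀ × R = 3.34 × 2.216 = 7.401 mg/L

7.40 mg/L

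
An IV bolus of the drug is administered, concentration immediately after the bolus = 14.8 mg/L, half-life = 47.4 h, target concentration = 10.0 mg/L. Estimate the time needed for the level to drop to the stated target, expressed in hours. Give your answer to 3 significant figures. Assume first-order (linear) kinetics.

k = ln2 / t½ = 0.693147 / 47.4 = 0.01462 h⁻¹
t = ln(C₀ / C) / k = ln(14.80 / 10.0) / 0.01462
  = ln(1.480) / 0.01462 = 0.3920 / 0.01462 = 26.81 h

26.8 h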